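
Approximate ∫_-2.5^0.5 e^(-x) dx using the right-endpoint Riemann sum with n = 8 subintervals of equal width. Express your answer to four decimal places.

Δx = (0.5 − (-2.5))/8 = 0.375.
Right endpoints: -2.125, -1.75, -1.375, -1, -0.625, -0.25, 0.125, 0.5.
f(-2.125) ≈ 8.3729, f(-1.75) ≈ 5.7546, f(-1.375) ≈ 3.9551, f(-1) ≈ 2.7183, f(-0.625) ≈ 1.8682, f(-0.25) ≈ 1.2840, f(0.125) ≈ 0.8825, f(0.5) ≈ 0.6065.
Sum = Δx · [f(-2.125) + f(-1.75) + f(-1.375) + ...].
Sum ≈ 9.5408.

9.5408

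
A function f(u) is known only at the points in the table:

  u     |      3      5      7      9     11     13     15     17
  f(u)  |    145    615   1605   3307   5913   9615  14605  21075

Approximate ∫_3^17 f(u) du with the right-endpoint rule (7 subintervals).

113470

Δu = 2.
Sum = 2·[615 + 1605 + 3307 + 5913 + 9615 + 14605 + 21075] = 113470.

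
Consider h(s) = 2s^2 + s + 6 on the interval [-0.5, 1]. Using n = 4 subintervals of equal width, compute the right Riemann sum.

10.7578125

Δs = (1 − (-0.5))/4 = 0.375.
Right endpoints: -0.125, 0.25, 0.625, 1.
h(-0.125) = 5.90625, h(0.25) = 6.375, h(0.625) = 7.40625, h(1) = 9.
Sum = Δs · [h(-0.125) + h(0.25) + h(0.625) + h(1)].
Sum = 10.7578125.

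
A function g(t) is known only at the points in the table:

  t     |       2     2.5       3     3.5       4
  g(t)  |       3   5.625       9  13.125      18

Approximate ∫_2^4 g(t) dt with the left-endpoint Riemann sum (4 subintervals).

15.375

Δt = 0.5.
Sum = 0.5·[3 + 5.625 + 9 + 13.125] = 15.375.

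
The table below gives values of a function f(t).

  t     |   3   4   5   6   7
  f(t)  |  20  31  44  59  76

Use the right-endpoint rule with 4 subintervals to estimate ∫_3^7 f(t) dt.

Δt = 1.
Sum = 1·[31 + 44 + 59 + 76] = 210.

210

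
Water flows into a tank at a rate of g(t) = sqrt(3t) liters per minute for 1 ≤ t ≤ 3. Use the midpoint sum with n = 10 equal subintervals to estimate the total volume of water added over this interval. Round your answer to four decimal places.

4.8459

Δt = (3 − 1)/10 = 0.2.
Midpoints: 1.1, 1.3, 1.5, 1.7, 1.9, 2.1, 2.3, 2.5, 2.7, 2.9.
g(1.1) ≈ 1.8166, g(1.3) ≈ 1.9748, g(1.5) ≈ 2.1213, g(1.7) ≈ 2.2583, g(1.9) ≈ 2.3875, g(2.1) ≈ 2.5100, g(2.3) ≈ 2.6268, g(2.5) ≈ 2.7386, g(2.7) ≈ 2.8460, g(2.9) ≈ 2.9496.
Sum = Δt · [g(1.1) + g(1.3) + g(1.5) + ...].
Sum ≈ 4.8459.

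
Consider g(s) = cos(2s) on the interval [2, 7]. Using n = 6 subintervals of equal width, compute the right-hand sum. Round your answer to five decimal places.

0.99075

Δs = (7 − 2)/6 = 5/6.
Right endpoints: 17/6, 11/3, 4.5, 16/3, 37/6, 7.
g(17/6) ≈ 0.81590, g(11/3) ≈ 0.49744, g(4.5) ≈ -0.91113, g(16/3) ≈ -0.32301, g(37/6) ≈ 0.97297, g(7) ≈ 0.13674.
Sum = Δs · [g(17/6) + g(11/3) + g(4.5) + ...].
Sum ≈ 0.99075.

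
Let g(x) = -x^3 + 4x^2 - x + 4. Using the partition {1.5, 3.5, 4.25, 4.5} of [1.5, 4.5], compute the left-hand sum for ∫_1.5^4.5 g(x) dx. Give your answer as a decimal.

Subinterval widths: 2, 0.75, 0.25.
Left endpoints: 1.5, 3.5, 4.25.
g(1.5) = 8.125, g(3.5) = 6.625, g(4.25) = -4.765625.
Sum = Σ Δx_i · g(x_i).
Sum = 20.02734375.

20.02734375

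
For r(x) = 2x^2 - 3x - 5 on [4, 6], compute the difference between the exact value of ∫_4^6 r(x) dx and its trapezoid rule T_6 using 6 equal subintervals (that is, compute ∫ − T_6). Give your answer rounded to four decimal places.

Exact integral: ∫_4^6 r(x) dx ≈ 61.333333.
T_6 ≈ 61.407407.
Error ≈ 61.333333 − 61.407407 ≈ -0.0741.

-0.0741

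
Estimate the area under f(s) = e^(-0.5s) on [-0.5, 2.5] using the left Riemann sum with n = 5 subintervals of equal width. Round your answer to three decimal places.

2.309

Δs = (2.5 − (-0.5))/5 = 0.6.
Left endpoints: -0.5, 0.1, 0.7, 1.3, 1.9.
f(-0.5) ≈ 1.284, f(0.1) ≈ 0.951, f(0.7) ≈ 0.705, f(1.3) ≈ 0.522, f(1.9) ≈ 0.387.
Sum = Δs · [f(-0.5) + f(0.1) + f(0.7) + f(1.3) + f(1.9)].
Sum ≈ 2.309.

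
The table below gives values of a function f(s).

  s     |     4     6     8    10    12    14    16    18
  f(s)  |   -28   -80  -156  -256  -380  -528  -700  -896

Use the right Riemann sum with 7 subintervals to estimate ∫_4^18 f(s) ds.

-5992

Δs = 2.
Sum = 2·[(-80) + (-156) + (-256) + (-380) + (-528) + (-700) + (-896)] = -5992.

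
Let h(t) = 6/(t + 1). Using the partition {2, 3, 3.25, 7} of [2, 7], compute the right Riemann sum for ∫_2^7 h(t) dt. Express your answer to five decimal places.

4.66544

Subinterval widths: 1, 0.25, 3.75.
Right endpoints: 3, 3.25, 7.
h(3) = 1.5, h(3.25) = 24/17, h(7) = 0.75.
Sum = Σ Δt_i · h(t_i).
Sum ≈ 4.66544.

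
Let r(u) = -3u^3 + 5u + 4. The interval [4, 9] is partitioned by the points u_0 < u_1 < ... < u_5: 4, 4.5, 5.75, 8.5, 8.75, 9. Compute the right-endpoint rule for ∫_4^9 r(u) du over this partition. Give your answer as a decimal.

-6759.0703125

Subinterval widths: 0.5, 1.25, 2.75, 0.25, 0.25.
Right endpoints: 4.5, 5.75, 8.5, 8.75, 9.
r(4.5) = -246.875, r(5.75) = -537.578125, r(8.5) = -1795.875, r(8.75) = -1962.015625, r(9) = -2138.
Sum = Σ Δu_i · r(u_i).
Sum = -6759.0703125.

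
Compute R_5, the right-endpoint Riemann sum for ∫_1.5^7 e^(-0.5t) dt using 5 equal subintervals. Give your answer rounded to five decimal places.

0.66333

Δt = (7 − 1.5)/5 = 1.1.
Right endpoints: 2.6, 3.7, 4.8, 5.9, 7.
f(2.6) ≈ 0.27253, f(3.7) ≈ 0.15724, f(4.8) ≈ 0.09072, f(5.9) ≈ 0.05234, f(7) ≈ 0.03020.
Sum = Δt · [f(2.6) + f(3.7) + f(4.8) + f(5.9) + f(7)].
Sum ≈ 0.66333.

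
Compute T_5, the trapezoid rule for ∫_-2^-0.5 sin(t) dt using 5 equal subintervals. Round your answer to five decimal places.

-1.28401

Δt = (-0.5 − (-2))/5 = 0.3.
f(-2) ≈ -0.90930, f(-1.7) ≈ -0.99166, f(-1.4) ≈ -0.98545, f(-1.1) ≈ -0.89121, f(-0.8) ≈ -0.71736, f(-0.5) ≈ -0.47943.
T_5 = (Δt/2)·[f(t_0) + 2f(t_1) + ... + 2f(t_{4}) + f(t_5)].
Sum ≈ -1.28401.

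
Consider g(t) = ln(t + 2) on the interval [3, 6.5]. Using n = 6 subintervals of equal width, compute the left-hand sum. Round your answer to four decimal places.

6.4863

Δt = (6.5 − 3)/6 = 7/12.
Left endpoints: 3, 43/12, 25/6, 4.75, 16/3, 71/12.
g(3) ≈ 1.6094, g(43/12) ≈ 1.7198, g(25/6) ≈ 1.8192, g(4.75) ≈ 1.9095, g(16/3) ≈ 1.9924, g(71/12) ≈ 2.0690.
Sum = Δt · [g(3) + g(43/12) + g(25/6) + ...].
Sum ≈ 6.4863.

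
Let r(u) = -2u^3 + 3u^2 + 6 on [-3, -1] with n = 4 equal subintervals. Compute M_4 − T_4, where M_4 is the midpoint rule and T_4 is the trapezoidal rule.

M_4 = 77.375.
T_4 = 79.25.
M_4 − T_4 = -1.875.

-1.875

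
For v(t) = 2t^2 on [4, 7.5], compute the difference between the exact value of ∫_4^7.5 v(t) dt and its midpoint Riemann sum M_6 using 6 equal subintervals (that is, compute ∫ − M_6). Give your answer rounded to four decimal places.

Exact integral: ∫_4^7.5 v(t) dt ≈ 238.583333.
M_6 ≈ 238.384838.
Error ≈ 238.583333 − 238.384838 ≈ 0.1985.

0.1985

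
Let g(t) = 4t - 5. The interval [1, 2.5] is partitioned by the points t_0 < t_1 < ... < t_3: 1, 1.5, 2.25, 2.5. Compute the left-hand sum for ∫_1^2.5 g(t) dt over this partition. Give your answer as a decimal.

Subinterval widths: 0.5, 0.75, 0.25.
Left endpoints: 1, 1.5, 2.25.
g(1) = -1, g(1.5) = 1, g(2.25) = 4.
Sum = Σ Δt_i · g(t_i).
Sum = 1.25.

1.25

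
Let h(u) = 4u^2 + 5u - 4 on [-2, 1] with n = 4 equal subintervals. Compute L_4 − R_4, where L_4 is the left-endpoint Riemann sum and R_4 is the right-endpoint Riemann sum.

L_4 = -7.5.
R_4 = -5.25.
L_4 − R_4 = -2.25.

-2.25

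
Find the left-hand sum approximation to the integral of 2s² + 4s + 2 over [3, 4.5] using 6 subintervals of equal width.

Δs = (4.5 − 3)/6 = 0.25.
Left endpoints: 3, 3.25, 3.5, 3.75, 4, 4.25.
f(3) = 32, f(3.25) = 36.125, f(3.5) = 40.5, f(3.75) = 45.125, f(4) = 50, f(4.25) = 55.125.
Sum = Δs · [f(3) + f(3.25) + f(3.5) + ...].
Sum = 64.71875.

64.71875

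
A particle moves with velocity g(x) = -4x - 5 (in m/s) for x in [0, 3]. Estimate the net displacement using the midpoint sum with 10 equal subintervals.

-33

Δx = (3 − 0)/10 = 0.3.
Midpoints: 0.15, 0.45, 0.75, 1.05, 1.35, 1.65, 1.95, 2.25, 2.55, 2.85.
g(0.15) = -5.6, g(0.45) = -6.8, g(0.75) = -8, g(1.05) = -9.2, g(1.35) = -10.4, g(1.65) = -11.6, g(1.95) = -12.8, g(2.25) = -14, g(2.55) = -15.2, g(2.85) = -16.4.
Sum = Δx · [g(0.15) + g(0.45) + g(0.75) + ...].
Sum = -33.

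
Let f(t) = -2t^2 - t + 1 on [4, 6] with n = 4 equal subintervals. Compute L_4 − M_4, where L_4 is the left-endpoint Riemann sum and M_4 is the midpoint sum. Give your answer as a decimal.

L_4 = -99.
M_4 = -109.25.
L_4 − M_4 = 10.25.

10.25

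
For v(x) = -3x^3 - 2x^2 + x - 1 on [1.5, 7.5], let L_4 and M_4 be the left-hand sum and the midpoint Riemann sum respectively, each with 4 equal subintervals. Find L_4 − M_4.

874.6875

L_4 = -1704.75.
M_4 = -2579.4375.
L_4 − M_4 = 874.6875.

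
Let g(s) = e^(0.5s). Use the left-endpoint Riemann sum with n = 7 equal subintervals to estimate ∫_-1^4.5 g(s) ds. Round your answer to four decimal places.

14.5012

Δs = (4.5 − (-1))/7 = 11/14.
Left endpoints: -1, -3/14, 4/7, 19/14, 15/7, 41/14, 26/7.
g(-1) ≈ 0.6065, g(-3/14) ≈ 0.8984, g(4/7) ≈ 1.3307, g(19/14) ≈ 1.9711, g(15/7) ≈ 2.9195, g(41/14) ≈ 4.3245, g(26/7) ≈ 6.4054.
Sum = Δs · [g(-1) + g(-3/14) + g(4/7) + ...].
Sum ≈ 14.5012.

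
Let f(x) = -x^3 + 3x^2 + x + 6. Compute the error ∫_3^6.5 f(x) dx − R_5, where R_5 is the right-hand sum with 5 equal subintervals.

Exact integral: ∫_3^6.5 f(x) dx = -140.765625.
R_5 = -194.5125.
Error = -140.765625 − (-194.5125) = 53.746875.

53.746875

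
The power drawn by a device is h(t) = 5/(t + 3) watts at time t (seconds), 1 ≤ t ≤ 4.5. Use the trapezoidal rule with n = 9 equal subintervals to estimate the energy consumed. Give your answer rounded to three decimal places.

Δt = (4.5 − 1)/9 = 7/18.
h(1) = 1.25, h(25/18) = 90/79, h(16/9) = 45/43, h(13/6) = 30/31, h(23/9) = 0.9, h(53/18) = 90/107, h(10/3) = 15/19, h(67/18) = 90/121, h(37/9) = 0.703125, h(4.5) = 2/3.
T_9 = (Δt/2)·[h(t_0) + 2h(t_1) + ... + 2h(t_{8}) + h(t_9)].
Sum ≈ 3.146.

3.146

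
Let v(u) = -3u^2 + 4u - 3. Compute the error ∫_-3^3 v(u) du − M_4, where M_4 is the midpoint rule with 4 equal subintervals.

Exact integral: ∫_-3^3 v(u) du = -72.
M_4 = -68.625.
Error = -72 − (-68.625) = -3.375.

-3.375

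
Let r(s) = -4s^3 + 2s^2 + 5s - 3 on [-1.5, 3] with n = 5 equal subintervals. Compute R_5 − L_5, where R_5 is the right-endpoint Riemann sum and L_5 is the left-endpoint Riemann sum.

R_5 = -95.04.
L_5 = -18.09.
R_5 − L_5 = -76.95.

-76.95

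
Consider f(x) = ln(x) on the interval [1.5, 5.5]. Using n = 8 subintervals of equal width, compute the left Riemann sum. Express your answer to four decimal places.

Δx = (5.5 − 1.5)/8 = 0.5.
Left endpoints: 1.5, 2, 2.5, 3, 3.5, 4, 4.5, 5.
f(1.5) ≈ 0.4055, f(2) ≈ 0.6931, f(2.5) ≈ 0.9163, f(3) ≈ 1.0986, f(3.5) ≈ 1.2528, f(4) ≈ 1.3863, f(4.5) ≈ 1.5041, f(5) ≈ 1.6094.
Sum = Δx · [f(1.5) + f(2) + f(2.5) + ...].
Sum ≈ 4.4330.

4.4330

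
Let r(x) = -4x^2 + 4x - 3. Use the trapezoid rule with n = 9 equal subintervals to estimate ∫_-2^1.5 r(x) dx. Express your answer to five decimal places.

Δx = (1.5 − (-2))/9 = 7/18.
r(-2) = -27, r(-29/18) = -1606/81, r(-11/9) = -1123/81, r(-5/6) = -82/9, r(-4/9) = -451/81, r(-1/18) = -262/81, r(1/3) = -19/9, r(13/18) = -178/81, r(10/9) = -283/81, r(1.5) = -6.
T_9 = (Δx/2)·[r(x_0) + 2r(x_1) + ... + 2r(x_{8}) + r(x_9)].
Sum ≈ -29.51955.

-29.51955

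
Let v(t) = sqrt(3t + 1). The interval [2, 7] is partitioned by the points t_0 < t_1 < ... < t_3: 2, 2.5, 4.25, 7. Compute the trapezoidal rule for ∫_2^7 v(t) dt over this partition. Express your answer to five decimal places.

18.73389

Subinterval widths: 0.5, 1.75, 2.75.
v(2) ≈ 2.64575, v(2.5) ≈ 2.91548, v(4.25) ≈ 3.70810, v(7) ≈ 4.69042.
On each subinterval the trapezoid contributes (Δt_i/2)·[v(t_{i-1}) + v(t_i)].
Sum ≈ 18.73389.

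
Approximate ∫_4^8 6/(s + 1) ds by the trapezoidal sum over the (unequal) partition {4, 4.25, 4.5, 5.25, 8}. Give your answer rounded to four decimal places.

Subinterval widths: 0.25, 0.25, 0.75, 2.75.
f(4) = 1.2, f(4.25) = 8/7, f(4.5) = 12/11, f(5.25) = 0.96, f(8) = 2/3.
On each subinterval the trapezoid contributes (Δs_i/2)·[f(s_{i-1}) + f(s_i)].
Sum ≈ 3.5778.

3.5778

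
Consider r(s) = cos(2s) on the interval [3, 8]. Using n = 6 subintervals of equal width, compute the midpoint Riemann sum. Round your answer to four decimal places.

-0.0048

Δs = (8 − 3)/6 = 5/6.
Midpoints: 41/12, 4.25, 61/12, 71/12, 6.75, 91/12.
r(41/12) ≈ 0.8524, r(4.25) ≈ -0.6020, r(61/12) ≈ -0.7372, r(71/12) ≈ 0.7431, r(6.75) ≈ 0.5949, r(91/12) ≈ -0.8570.
Sum = Δs · [r(41/12) + r(4.25) + r(61/12) + ...].
Sum ≈ -0.0048.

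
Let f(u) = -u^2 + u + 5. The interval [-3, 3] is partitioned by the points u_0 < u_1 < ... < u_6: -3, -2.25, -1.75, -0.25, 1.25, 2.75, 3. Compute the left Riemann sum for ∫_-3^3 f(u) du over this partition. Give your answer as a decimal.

Subinterval widths: 0.75, 0.5, 1.5, 1.5, 1.5, 0.25.
Left endpoints: -3, -2.25, -1.75, -0.25, 1.25, 2.75.
f(-3) = -7, f(-2.25) = -2.3125, f(-1.75) = 0.1875, f(-0.25) = 4.6875, f(1.25) = 4.6875, f(2.75) = 0.1875.
Sum = Σ Δu_i · f(u_i).
Sum = 7.984375.

7.984375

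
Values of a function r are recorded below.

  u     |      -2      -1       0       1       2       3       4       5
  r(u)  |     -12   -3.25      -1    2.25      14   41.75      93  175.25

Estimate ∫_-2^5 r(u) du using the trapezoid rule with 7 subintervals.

Δu = 1.
T_7 = (1/2)·[(-12) + 2·(-3.25) + 2·(-1) + 2·2.25 + 2·14 + 2·41.75 + 2·93 + 175.25] = 228.375.

228.375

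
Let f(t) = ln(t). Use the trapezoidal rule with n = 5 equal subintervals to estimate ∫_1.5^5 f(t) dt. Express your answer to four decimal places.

Δt = (5 − 1.5)/5 = 0.7.
f(1.5) ≈ 0.4055, f(2.2) ≈ 0.7885, f(2.9) ≈ 1.0647, f(3.6) ≈ 1.2809, f(4.3) ≈ 1.4586, f(5) ≈ 1.6094.
T_5 = (Δt/2)·[f(t_0) + 2f(t_1) + ... + 2f(t_{4}) + f(t_5)].
Sum ≈ 3.9201.

3.9201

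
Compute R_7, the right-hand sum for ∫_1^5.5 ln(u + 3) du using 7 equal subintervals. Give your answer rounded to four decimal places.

8.3831

Δu = (5.5 − 1)/7 = 9/14.
Right endpoints: 23/14, 16/7, 41/14, 25/7, 59/14, 34/7, 5.5.
f(23/14) ≈ 1.5353, f(16/7) ≈ 1.6650, f(41/14) ≈ 1.7798, f(25/7) ≈ 1.8827, f(59/14) ≈ 1.9761, f(34/7) ≈ 2.0614, f(5.5) ≈ 2.1401.
Sum = Δu · [f(23/14) + f(16/7) + f(41/14) + ...].
Sum ≈ 8.3831.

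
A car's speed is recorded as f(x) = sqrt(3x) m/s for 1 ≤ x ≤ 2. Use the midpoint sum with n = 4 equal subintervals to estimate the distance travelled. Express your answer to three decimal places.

Δx = (2 − 1)/4 = 0.25.
Midpoints: 1.125, 1.375, 1.625, 1.875.
f(1.125) ≈ 1.837, f(1.375) ≈ 2.031, f(1.625) ≈ 2.208, f(1.875) ≈ 2.372.
Sum = Δx · [f(1.125) + f(1.375) + f(1.625) + f(1.875)].
Sum ≈ 2.112.

2.112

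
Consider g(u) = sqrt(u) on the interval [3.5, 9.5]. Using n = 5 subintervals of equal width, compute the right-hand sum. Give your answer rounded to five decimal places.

15.86964

Δu = (9.5 − 3.5)/5 = 1.2.
Right endpoints: 4.7, 5.9, 7.1, 8.3, 9.5.
g(4.7) ≈ 2.16795, g(5.9) ≈ 2.42899, g(7.1) ≈ 2.66458, g(8.3) ≈ 2.88097, g(9.5) ≈ 3.08221.
Sum = Δu · [g(4.7) + g(5.9) + g(7.1) + g(8.3) + g(9.5)].
Sum ≈ 15.86964.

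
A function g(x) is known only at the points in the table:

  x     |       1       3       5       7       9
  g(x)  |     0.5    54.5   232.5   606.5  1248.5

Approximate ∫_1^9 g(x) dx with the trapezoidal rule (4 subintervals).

Δx = 2.
T_4 = (2/2)·[0.5 + 2·54.5 + 2·232.5 + 2·606.5 + 1248.5] = 3036.

3036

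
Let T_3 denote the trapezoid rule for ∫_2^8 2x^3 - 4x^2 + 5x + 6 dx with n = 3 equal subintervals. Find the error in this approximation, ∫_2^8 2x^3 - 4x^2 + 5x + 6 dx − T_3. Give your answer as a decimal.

-104

Exact integral: ∫_2^8 f(x) dx = 1554.
T_3 = 1658.
Error = 1554 − 1658 = -104.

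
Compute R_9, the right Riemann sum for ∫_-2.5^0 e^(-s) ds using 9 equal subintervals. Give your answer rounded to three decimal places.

Δs = (0 − (-2.5))/9 = 5/18.
Right endpoints: -20/9, -35/18, -5/3, -25/18, -10/9, -5/6, -5/9, -5/18, 0.
f(-20/9) ≈ 9.228, f(-35/18) ≈ 6.990, f(-5/3) ≈ 5.294, f(-25/18) ≈ 4.010, f(-10/9) ≈ 3.038, f(-5/6) ≈ 2.301, f(-5/9) ≈ 1.743, f(-5/18) ≈ 1.320, f(0) ≈ 1.000.
Sum = Δs · [f(-20/9) + f(-35/18) + f(-5/3) + ...].
Sum ≈ 9.701.

9.701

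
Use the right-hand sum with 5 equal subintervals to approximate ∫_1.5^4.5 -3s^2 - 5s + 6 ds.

Δs = (4.5 − 1.5)/5 = 0.6.
Right endpoints: 2.1, 2.7, 3.3, 3.9, 4.5.
f(2.1) = -17.73, f(2.7) = -29.37, f(3.3) = -43.17, f(3.9) = -59.13, f(4.5) = -77.25.
Sum = Δs · [f(2.1) + f(2.7) + f(3.3) + f(3.9) + f(4.5)].
Sum = -135.99.

-135.99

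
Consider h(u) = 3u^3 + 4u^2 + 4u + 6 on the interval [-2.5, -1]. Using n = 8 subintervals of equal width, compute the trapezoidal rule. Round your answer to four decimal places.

-10.6501

Δu = (-1 − (-2.5))/8 = 0.1875.
h(-2.5) = -25.875, h(-2.3125) = -77655/4096, h(-2.125) = -6771/512, h(-1.9375) = -35037/4096, h(-1.75) = -4.828125, h(-1.5625) = -7899/4096, h(-1.375) = 135/512, h(-1.1875) = 7647/4096, h(-1) = 3.
T_8 = (Δu/2)·[h(u_0) + 2h(u_1) + ... + 2h(u_{7}) + h(u_8)].
Sum ≈ -10.6501.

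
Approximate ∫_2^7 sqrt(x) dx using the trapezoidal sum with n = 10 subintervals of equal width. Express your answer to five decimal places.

Δx = (7 − 2)/10 = 0.5.
f(2) ≈ 1.41421, f(2.5) ≈ 1.58114, f(3) ≈ 1.73205, f(3.5) ≈ 1.87083, f(4) ≈ 2.00000, f(4.5) ≈ 2.12132, f(5) ≈ 2.23607, f(5.5) ≈ 2.34521, f(6) ≈ 2.44949, f(6.5) ≈ 2.54951, f(7) ≈ 2.64575.
T_10 = (Δx/2)·[f(x_0) + 2f(x_1) + ... + 2f(x_{9}) + f(x_10)].
Sum ≈ 10.45780.

10.45780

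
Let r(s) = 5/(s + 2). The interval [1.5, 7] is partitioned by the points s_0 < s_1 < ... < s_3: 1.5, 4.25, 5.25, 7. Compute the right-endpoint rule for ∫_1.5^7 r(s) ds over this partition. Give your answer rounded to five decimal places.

Subinterval widths: 2.75, 1, 1.75.
Right endpoints: 4.25, 5.25, 7.
r(4.25) = 0.8, r(5.25) = 20/29, r(7) = 5/9.
Sum = Σ Δs_i · r(s_i).
Sum ≈ 3.86188.

3.86188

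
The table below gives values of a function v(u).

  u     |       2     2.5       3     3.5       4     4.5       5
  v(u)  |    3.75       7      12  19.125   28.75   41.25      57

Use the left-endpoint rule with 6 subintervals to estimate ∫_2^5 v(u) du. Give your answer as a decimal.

55.9375

Δu = 0.5.
Sum = 0.5·[3.75 + 7 + 12 + 19.125 + 28.75 + 41.25] = 55.9375.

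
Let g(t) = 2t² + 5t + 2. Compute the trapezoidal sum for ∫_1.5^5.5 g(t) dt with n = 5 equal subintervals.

Δt = (5.5 − 1.5)/5 = 0.8.
g(1.5) = 14, g(2.3) = 24.08, g(3.1) = 36.72, g(3.9) = 51.92, g(4.7) = 69.68, g(5.5) = 90.
T_5 = (Δt/2)·[g(t_0) + 2g(t_1) + ... + 2g(t_{4}) + g(t_5)].
Sum = 187.52.

187.52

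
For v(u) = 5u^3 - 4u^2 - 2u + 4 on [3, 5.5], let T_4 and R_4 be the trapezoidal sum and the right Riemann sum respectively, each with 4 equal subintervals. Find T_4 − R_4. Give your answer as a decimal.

-189.6484375

T_4 ≈ 855.219727.
R_4 ≈ 1044.868164.
T_4 − R_4 = -189.6484375.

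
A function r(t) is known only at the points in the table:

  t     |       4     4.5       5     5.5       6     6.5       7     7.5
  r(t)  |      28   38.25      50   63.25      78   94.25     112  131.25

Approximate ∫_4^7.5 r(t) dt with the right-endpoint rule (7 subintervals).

283.5

Δt = 0.5.
Sum = 0.5·[38.25 + 50 + 63.25 + 78 + 94.25 + 112 + 131.25] = 283.5.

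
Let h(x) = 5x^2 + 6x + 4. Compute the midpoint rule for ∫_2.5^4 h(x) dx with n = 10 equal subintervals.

115.8609375

Δx = (4 − 2.5)/10 = 0.15.
Midpoints: 2.575, 2.725, 2.875, 3.025, 3.175, 3.325, 3.475, 3.625, 3.775, 3.925.
h(2.575) = 52.603125, h(2.725) = 57.478125, h(2.875) = 62.578125, h(3.025) = 67.903125, h(3.175) = 73.453125, h(3.325) = 79.228125, h(3.475) = 85.228125, h(3.625) = 91.453125, h(3.775) = 97.903125, h(3.925) = 104.578125.
Sum = Δx · [h(2.575) + h(2.725) + h(2.875) + ...].
Sum = 115.8609375.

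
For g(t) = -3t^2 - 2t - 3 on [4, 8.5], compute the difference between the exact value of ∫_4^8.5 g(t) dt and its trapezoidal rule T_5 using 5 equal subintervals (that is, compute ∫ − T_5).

Exact integral: ∫_4^8.5 g(t) dt = -619.875.
T_5 = -621.6975.
Error = -619.875 − (-621.6975) = 1.8225.

1.8225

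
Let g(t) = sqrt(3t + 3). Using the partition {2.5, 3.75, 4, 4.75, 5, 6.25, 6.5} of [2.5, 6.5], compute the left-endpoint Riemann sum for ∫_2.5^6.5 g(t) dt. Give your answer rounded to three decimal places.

15.406

Subinterval widths: 1.25, 0.25, 0.75, 0.25, 1.25, 0.25.
Left endpoints: 2.5, 3.75, 4, 4.75, 5, 6.25.
g(2.5) ≈ 3.240, g(3.75) ≈ 3.775, g(4) ≈ 3.873, g(4.75) ≈ 4.153, g(5) ≈ 4.243, g(6.25) ≈ 4.664.
Sum = Σ Δt_i · g(t_i).
Sum ≈ 15.406.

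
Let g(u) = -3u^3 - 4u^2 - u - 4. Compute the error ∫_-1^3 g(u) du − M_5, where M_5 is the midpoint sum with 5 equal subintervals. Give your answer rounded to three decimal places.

Exact integral: ∫_-1^3 g(u) du ≈ -117.33333.
M_5 = -114.56.
Error ≈ -117.33333 − (-114.56) ≈ -2.773.

-2.773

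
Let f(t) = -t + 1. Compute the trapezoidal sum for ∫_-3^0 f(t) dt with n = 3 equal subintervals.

Δt = (0 − (-3))/3 = 1.
f(-3) = 4, f(-2) = 3, f(-1) = 2, f(0) = 1.
T_3 = (Δt/2)·[f(t_0) + 2f(t_1) + 2f(t_2) + f(t_3)].
Sum = 7.5.

7.5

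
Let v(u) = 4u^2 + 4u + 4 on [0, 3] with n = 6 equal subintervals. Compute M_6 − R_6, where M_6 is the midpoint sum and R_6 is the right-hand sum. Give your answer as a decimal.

-12.75

M_6 = 65.75.
R_6 = 78.5.
M_6 − R_6 = -12.75.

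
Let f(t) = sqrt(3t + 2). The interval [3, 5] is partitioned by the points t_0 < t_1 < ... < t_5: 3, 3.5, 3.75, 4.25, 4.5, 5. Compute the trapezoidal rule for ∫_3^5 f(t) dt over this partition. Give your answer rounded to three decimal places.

7.467

Subinterval widths: 0.5, 0.25, 0.5, 0.25, 0.5.
f(3) ≈ 3.317, f(3.5) ≈ 3.536, f(3.75) ≈ 3.640, f(4.25) ≈ 3.841, f(4.5) ≈ 3.937, f(5) ≈ 4.123.
On each subinterval the trapezoid contributes (Δt_i/2)·[f(t_{i-1}) + f(t_i)].
Sum ≈ 7.467.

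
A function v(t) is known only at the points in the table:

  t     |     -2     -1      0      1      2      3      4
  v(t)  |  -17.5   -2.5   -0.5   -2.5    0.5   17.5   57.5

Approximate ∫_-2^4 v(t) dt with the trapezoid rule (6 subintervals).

32.5

Δt = 1.
T_6 = (1/2)·[(-17.5) + 2·(-2.5) + 2·(-0.5) + 2·(-2.5) + 2·0.5 + 2·17.5 + 57.5] = 32.5.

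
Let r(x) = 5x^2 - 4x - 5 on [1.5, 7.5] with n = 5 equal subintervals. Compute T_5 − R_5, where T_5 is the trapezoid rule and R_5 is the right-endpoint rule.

T_5 = 566.7.
R_5 = 714.3.
T_5 − R_5 = -147.6.

-147.6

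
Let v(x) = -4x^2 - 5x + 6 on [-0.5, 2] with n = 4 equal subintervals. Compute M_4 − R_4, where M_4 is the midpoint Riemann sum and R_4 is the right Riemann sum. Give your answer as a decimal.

9.5703125

M_4 = -4.8828125.
R_4 = -14.453125.
M_4 − R_4 = 9.5703125.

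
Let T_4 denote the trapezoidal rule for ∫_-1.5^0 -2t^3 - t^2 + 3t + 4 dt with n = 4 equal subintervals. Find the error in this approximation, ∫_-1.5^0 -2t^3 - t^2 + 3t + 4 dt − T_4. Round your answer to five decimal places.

Exact integral: ∫_-1.5^0 f(t) dt = 4.03125.
T_4 ≈ 4.1542969.
Error ≈ 4.03125 − 4.1542969 ≈ -0.12305.

-0.12305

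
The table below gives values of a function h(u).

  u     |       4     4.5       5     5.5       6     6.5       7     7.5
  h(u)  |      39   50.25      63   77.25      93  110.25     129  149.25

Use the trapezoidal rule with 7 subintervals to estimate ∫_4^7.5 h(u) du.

308.4375

Δu = 0.5.
T_7 = (0.5/2)·[39 + 2·50.25 + 2·63 + 2·77.25 + 2·93 + 2·110.25 + 2·129 + 149.25] = 308.4375.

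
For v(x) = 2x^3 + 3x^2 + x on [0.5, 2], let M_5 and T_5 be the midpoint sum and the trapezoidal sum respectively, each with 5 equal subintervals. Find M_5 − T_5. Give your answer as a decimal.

-0.354375

M_5 = 17.600625.
T_5 = 17.955.
M_5 − T_5 = -0.354375.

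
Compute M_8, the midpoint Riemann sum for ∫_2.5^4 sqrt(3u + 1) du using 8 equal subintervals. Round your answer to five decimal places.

4.90917

Δu = (4 − 2.5)/8 = 0.1875.
Midpoints: 2.59375, 2.78125, 2.96875, 3.15625, 3.34375, 3.53125, 3.71875, 3.90625.
f(2.59375) ≈ 2.96332, f(2.78125) ≈ 3.05675, f(2.96875) ≈ 3.14742, f(3.15625) ≈ 3.23554, f(3.34375) ≈ 3.32133, f(3.53125) ≈ 3.40496, f(3.71875) ≈ 3.48658, f(3.90625) ≈ 3.56634.
Sum = Δu · [f(2.59375) + f(2.78125) + f(2.96875) + ...].
Sum ≈ 4.90917.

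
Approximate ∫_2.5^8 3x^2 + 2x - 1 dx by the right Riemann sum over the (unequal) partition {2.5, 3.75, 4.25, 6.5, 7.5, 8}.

Subinterval widths: 1.25, 0.5, 2.25, 1, 0.5.
Right endpoints: 3.75, 4.25, 6.5, 7.5, 8.
f(3.75) = 48.6875, f(4.25) = 61.6875, f(6.5) = 138.75, f(7.5) = 182.75, f(8) = 207.
Sum = Σ Δx_i · f(x_i).
Sum = 690.140625.

690.140625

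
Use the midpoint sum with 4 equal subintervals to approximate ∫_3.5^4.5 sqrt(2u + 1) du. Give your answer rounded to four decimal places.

Δu = (4.5 − 3.5)/4 = 0.25.
Midpoints: 3.625, 3.875, 4.125, 4.375.
f(3.625) ≈ 2.8723, f(3.875) ≈ 2.9580, f(4.125) ≈ 3.0414, f(4.375) ≈ 3.1225.
Sum = Δu · [f(3.625) + f(3.875) + f(4.125) + f(4.375)].
Sum ≈ 2.9986.

2.9986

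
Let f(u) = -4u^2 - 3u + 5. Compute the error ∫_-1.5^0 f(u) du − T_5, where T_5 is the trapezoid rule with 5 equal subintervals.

Exact integral: ∫_-1.5^0 f(u) du = 6.375.
T_5 = 6.285.
Error = 6.375 − 6.285 = 0.09.

0.09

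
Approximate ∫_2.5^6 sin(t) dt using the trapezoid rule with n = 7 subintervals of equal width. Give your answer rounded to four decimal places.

Δt = (6 − 2.5)/7 = 0.5.
f(2.5) ≈ 0.5985, f(3) ≈ 0.1411, f(3.5) ≈ -0.3508, f(4) ≈ -0.7568, f(4.5) ≈ -0.9775, f(5) ≈ -0.9589, f(5.5) ≈ -0.7055, f(6) ≈ -0.2794.
T_7 = (Δt/2)·[f(t_0) + 2f(t_1) + ... + 2f(t_{6}) + f(t_7)].
Sum ≈ -1.7245.

-1.7245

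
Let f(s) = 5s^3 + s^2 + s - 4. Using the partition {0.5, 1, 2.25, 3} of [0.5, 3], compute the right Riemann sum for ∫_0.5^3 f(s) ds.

184.08203125

Subinterval widths: 0.5, 1.25, 0.75.
Right endpoints: 1, 2.25, 3.
f(1) = 3, f(2.25) = 60.265625, f(3) = 143.
Sum = Σ Δs_i · f(s_i).
Sum = 184.08203125.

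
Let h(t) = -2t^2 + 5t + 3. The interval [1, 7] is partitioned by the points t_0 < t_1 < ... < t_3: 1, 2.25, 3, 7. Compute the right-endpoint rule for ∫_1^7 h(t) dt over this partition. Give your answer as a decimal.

-234.84375

Subinterval widths: 1.25, 0.75, 4.
Right endpoints: 2.25, 3, 7.
h(2.25) = 4.125, h(3) = 0, h(7) = -60.
Sum = Σ Δt_i · h(t_i).
Sum = -234.84375.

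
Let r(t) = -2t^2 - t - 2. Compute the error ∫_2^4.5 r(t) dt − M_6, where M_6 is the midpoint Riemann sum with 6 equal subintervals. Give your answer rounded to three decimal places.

-0.072

Exact integral: ∫_2^4.5 r(t) dt ≈ -68.54167.
M_6 ≈ -68.46933.
Error ≈ -68.54167 − (-68.46933) ≈ -0.072.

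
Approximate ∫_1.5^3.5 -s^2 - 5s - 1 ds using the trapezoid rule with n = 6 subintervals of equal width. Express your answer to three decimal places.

-40.204

Δs = (3.5 − 1.5)/6 = 1/3.
f(1.5) = -10.75, f(11/6) = -487/36, f(13/6) = -595/36, f(2.5) = -19.75, f(17/6) = -835/36, f(19/6) = -967/36, f(3.5) = -30.75.
T_6 = (Δs/2)·[f(s_0) + 2f(s_1) + ... + 2f(s_{5}) + f(s_6)].
Sum ≈ -40.204.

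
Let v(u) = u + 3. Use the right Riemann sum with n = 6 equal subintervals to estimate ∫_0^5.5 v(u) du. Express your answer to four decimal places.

Δu = (5.5 − 0)/6 = 11/12.
Right endpoints: 11/12, 11/6, 2.75, 11/3, 55/12, 5.5.
v(11/12) = 47/12, v(11/6) = 29/6, v(2.75) = 5.75, v(11/3) = 20/3, v(55/12) = 91/12, v(5.5) = 8.5.
Sum = Δu · [v(11/12) + v(11/6) + v(2.75) + ...].
Sum ≈ 34.1458.

34.1458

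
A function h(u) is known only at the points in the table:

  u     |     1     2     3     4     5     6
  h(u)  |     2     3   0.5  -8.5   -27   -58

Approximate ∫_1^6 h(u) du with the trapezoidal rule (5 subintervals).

-60

Δu = 1.
T_5 = (1/2)·[2 + 2·3 + 2·0.5 + 2·(-8.5) + 2·(-27) + (-58)] = -60.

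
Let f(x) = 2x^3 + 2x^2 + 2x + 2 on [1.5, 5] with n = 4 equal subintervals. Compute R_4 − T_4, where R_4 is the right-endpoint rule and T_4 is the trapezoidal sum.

R_4 ≈ 559.794922.
T_4 ≈ 430.404297.
R_4 − T_4 = 129.390625.

129.390625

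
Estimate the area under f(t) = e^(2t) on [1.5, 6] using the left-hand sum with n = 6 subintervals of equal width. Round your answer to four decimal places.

Δt = (6 − 1.5)/6 = 0.75.
Left endpoints: 1.5, 2.25, 3, 3.75, 4.5, 5.25.
f(1.5) ≈ 20.0855, f(2.25) ≈ 90.0171, f(3) ≈ 403.4288, f(3.75) ≈ 1808.0424, f(4.5) ≈ 8103.0839, f(5.25) ≈ 36315.5027.
Sum = Δt · [f(1.5) + f(2.25) + f(3) + ...].
Sum ≈ 35055.1204.

35055.1204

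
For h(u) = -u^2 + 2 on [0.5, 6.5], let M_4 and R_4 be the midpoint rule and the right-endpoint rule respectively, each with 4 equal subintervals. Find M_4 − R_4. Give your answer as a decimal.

34.875

M_4 = -78.375.
R_4 = -113.25.
M_4 − R_4 = 34.875.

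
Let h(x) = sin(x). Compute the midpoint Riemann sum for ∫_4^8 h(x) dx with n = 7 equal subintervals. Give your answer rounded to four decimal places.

Δx = (8 − 4)/7 = 4/7.
Midpoints: 30/7, 34/7, 38/7, 6, 46/7, 50/7, 54/7.
h(30/7) ≈ -0.9103, h(34/7) ≈ -0.9895, h(38/7) ≈ -0.7543, h(6) ≈ -0.2794, h(46/7) ≈ 0.2843, h(50/7) ≈ 0.7576, h(54/7) ≈ 0.9903.
Sum = Δx · [h(30/7) + h(34/7) + h(38/7) + ...].
Sum ≈ -0.5151.

-0.5151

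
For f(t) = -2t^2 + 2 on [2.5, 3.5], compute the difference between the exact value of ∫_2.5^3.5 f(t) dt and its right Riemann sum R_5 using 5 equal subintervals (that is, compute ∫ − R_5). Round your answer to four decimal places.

1.2133

Exact integral: ∫_2.5^3.5 f(t) dt ≈ -16.166667.
R_5 = -17.38.
Error ≈ -16.166667 − (-17.38) ≈ 1.2133.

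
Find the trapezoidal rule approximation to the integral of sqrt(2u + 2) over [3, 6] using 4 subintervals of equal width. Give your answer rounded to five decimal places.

9.91456

Δu = (6 − 3)/4 = 0.75.
f(3) ≈ 2.82843, f(3.75) ≈ 3.08221, f(4.5) ≈ 3.31662, f(5.25) ≈ 3.53553, f(6) ≈ 3.74166.
T_4 = (Δu/2)·[f(u_0) + 2f(u_1) + 2f(u_2) + 2f(u_3) + f(u_4)].
Sum ≈ 9.91456.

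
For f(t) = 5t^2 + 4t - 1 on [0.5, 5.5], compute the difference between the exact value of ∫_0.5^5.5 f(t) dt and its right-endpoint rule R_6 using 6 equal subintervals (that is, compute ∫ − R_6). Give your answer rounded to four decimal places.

Exact integral: ∫_0.5^5.5 f(t) dt ≈ 332.083333.
R_6 ≈ 405.810185.
Error ≈ 332.083333 − 405.810185 ≈ -73.7269.

-73.7269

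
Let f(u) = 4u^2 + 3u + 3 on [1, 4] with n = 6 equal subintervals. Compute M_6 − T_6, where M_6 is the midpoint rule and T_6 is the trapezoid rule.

M_6 = 115.25.
T_6 = 116.
M_6 − T_6 = -0.75.

-0.75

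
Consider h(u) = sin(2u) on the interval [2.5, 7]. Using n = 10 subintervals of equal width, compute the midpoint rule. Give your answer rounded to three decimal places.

Δu = (7 − 2.5)/10 = 0.45.
Midpoints: 2.725, 3.175, 3.625, 4.075, 4.525, 4.975, 5.425, 5.875, 6.325, 6.775.
h(2.725) ≈ -0.740, h(3.175) ≈ 0.067, h(3.625) ≈ 0.823, h(4.075) ≈ 0.957, h(4.525) ≈ 0.366, h(4.975) ≈ -0.501, h(5.425) ≈ -0.989, h(5.875) ≈ -0.729, h(6.325) ≈ 0.084, h(6.775) ≈ 0.833.
Sum = Δu · [h(2.725) + h(3.175) + h(3.625) + ...].
Sum ≈ 0.076.

0.076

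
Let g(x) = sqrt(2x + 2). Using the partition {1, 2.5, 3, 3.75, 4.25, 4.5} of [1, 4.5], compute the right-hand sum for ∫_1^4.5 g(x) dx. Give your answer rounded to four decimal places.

10.1438

Subinterval widths: 1.5, 0.5, 0.75, 0.5, 0.25.
Right endpoints: 2.5, 3, 3.75, 4.25, 4.5.
g(2.5) ≈ 2.6458, g(3) ≈ 2.8284, g(3.75) ≈ 3.0822, g(4.25) ≈ 3.2404, g(4.5) ≈ 3.3166.
Sum = Σ Δx_i · g(x_i).
Sum ≈ 10.1438.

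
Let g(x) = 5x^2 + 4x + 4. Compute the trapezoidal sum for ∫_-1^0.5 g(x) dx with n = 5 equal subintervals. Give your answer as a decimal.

Δx = (0.5 − (-1))/5 = 0.3.
g(-1) = 5, g(-0.7) = 3.65, g(-0.4) = 3.2, g(-0.1) = 3.65, g(0.2) = 5, g(0.5) = 7.25.
T_5 = (Δx/2)·[g(x_0) + 2g(x_1) + ... + 2g(x_{4}) + g(x_5)].
Sum = 6.4875.

6.4875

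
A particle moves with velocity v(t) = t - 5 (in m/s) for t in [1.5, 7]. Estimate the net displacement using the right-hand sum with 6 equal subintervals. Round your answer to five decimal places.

-1.60417

Δt = (7 − 1.5)/6 = 11/12.
Right endpoints: 29/12, 10/3, 4.25, 31/6, 73/12, 7.
v(29/12) = -31/12, v(10/3) = -5/3, v(4.25) = -0.75, v(31/6) = 1/6, v(73/12) = 13/12, v(7) = 2.
Sum = Δt · [v(29/12) + v(10/3) + v(4.25) + ...].
Sum ≈ -1.60417.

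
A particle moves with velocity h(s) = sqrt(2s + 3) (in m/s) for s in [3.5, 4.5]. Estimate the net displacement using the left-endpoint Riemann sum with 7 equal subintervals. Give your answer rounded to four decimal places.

3.2939

Δs = (4.5 − 3.5)/7 = 1/7.
Left endpoints: 3.5, 51/14, 53/14, 55/14, 57/14, 59/14, 61/14.
h(3.5) ≈ 3.1623, h(51/14) ≈ 3.2071, h(53/14) ≈ 3.2514, h(55/14) ≈ 3.2950, h(57/14) ≈ 3.3381, h(59/14) ≈ 3.3806, h(61/14) ≈ 3.4226.
Sum = Δs · [h(3.5) + h(51/14) + h(53/14) + ...].
Sum ≈ 3.2939.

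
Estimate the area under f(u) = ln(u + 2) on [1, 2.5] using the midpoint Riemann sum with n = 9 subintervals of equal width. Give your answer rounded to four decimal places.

1.9726

Δu = (2.5 − 1)/9 = 1/6.
Midpoints: 13/12, 1.25, 17/12, 19/12, 1.75, 23/12, 25/12, 2.25, 29/12.
f(13/12) ≈ 1.1260, f(1.25) ≈ 1.1787, f(17/12) ≈ 1.2287, f(19/12) ≈ 1.2763, f(1.75) ≈ 1.3218, f(23/12) ≈ 1.3652, f(25/12) ≈ 1.4069, f(2.25) ≈ 1.4469, f(29/12) ≈ 1.4854.
Sum = Δu · [f(13/12) + f(1.25) + f(17/12) + ...].
Sum ≈ 1.9726.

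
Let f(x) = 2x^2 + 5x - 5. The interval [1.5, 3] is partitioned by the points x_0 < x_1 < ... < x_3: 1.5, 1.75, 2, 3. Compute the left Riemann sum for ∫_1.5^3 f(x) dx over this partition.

17.21875

Subinterval widths: 0.25, 0.25, 1.
Left endpoints: 1.5, 1.75, 2.
f(1.5) = 7, f(1.75) = 9.875, f(2) = 13.
Sum = Σ Δx_i · f(x_i).
Sum = 17.21875.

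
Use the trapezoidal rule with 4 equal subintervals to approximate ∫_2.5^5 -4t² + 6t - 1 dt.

-92.734375

Δt = (5 − 2.5)/4 = 0.625.
f(2.5) = -11, f(3.125) = -21.3125, f(3.75) = -34.75, f(4.375) = -51.3125, f(5) = -71.
T_4 = (Δt/2)·[f(t_0) + 2f(t_1) + 2f(t_2) + 2f(t_3) + f(t_4)].
Sum = -92.734375.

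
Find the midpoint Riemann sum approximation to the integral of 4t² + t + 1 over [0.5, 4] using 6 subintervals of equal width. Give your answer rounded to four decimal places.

96.1447

Δt = (4 − 0.5)/6 = 7/12.
Midpoints: 19/24, 1.375, 47/24, 61/24, 3.125, 89/24.
f(19/24) = 619/144, f(1.375) = 9.9375, f(47/24) = 2635/144, f(61/24) = 4231/144, f(3.125) = 43.1875, f(89/24) = 8599/144.
Sum = Δt · [f(19/24) + f(1.375) + f(47/24) + ...].
Sum ≈ 96.1447.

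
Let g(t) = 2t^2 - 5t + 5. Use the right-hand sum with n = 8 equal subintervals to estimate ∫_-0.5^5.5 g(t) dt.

78.375

Δt = (5.5 − (-0.5))/8 = 0.75.
Right endpoints: 0.25, 1, 1.75, 2.5, 3.25, 4, 4.75, 5.5.
g(0.25) = 3.875, g(1) = 2, g(1.75) = 2.375, g(2.5) = 5, g(3.25) = 9.875, g(4) = 17, g(4.75) = 26.375, g(5.5) = 38.
Sum = Δt · [g(0.25) + g(1) + g(1.75) + ...].
Sum = 78.375.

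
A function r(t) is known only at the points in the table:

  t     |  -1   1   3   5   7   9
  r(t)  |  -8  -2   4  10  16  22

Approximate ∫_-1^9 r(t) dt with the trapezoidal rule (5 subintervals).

70

Δt = 2.
T_5 = (2/2)·[(-8) + 2·(-2) + 2·4 + 2·10 + 2·16 + 22] = 70.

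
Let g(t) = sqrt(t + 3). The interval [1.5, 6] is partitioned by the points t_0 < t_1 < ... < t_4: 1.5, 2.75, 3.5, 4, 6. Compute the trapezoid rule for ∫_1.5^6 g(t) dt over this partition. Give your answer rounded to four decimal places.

Subinterval widths: 1.25, 0.75, 0.5, 2.
g(1.5) ≈ 2.1213, g(2.75) ≈ 2.3979, g(3.5) ≈ 2.5495, g(4) ≈ 2.6458, g(6) ≈ 3.0000.
On each subinterval the trapezoid contributes (Δt_i/2)·[g(t_{i-1}) + g(t_i)].
Sum ≈ 11.6244.

11.6244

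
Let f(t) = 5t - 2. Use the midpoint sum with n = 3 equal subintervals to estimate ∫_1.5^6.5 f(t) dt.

90

Δt = (6.5 − 1.5)/3 = 5/3.
Midpoints: 7/3, 4, 17/3.
f(7/3) = 29/3, f(4) = 18, f(17/3) = 79/3.
Sum = Δt · [f(7/3) + f(4) + f(17/3)].
Sum = 90.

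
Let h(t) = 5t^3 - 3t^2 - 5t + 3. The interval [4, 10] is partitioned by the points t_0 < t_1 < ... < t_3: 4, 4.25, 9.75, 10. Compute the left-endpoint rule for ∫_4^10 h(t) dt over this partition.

Subinterval widths: 0.25, 5.5, 0.25.
Left endpoints: 4, 4.25, 9.75.
h(4) = 255, h(4.25) = 311.390625, h(9.75) = 4303.359375.
Sum = Σ Δt_i · h(t_i).
Sum = 2852.23828125.

2852.23828125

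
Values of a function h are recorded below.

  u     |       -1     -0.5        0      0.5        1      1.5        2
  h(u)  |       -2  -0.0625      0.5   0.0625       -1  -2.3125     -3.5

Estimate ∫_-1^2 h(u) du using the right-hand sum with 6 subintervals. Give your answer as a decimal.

Δu = 0.5.
Sum = 0.5·[(-0.0625) + 0.5 + 0.0625 + (-1) + (-2.3125) + (-3.5)] = -3.15625.

-3.15625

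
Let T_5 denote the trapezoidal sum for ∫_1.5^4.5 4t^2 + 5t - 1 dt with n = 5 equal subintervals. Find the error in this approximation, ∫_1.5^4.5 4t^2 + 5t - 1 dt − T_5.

-0.72

Exact integral: ∫_1.5^4.5 f(t) dt = 159.
T_5 = 159.72.
Error = 159 − 159.72 = -0.72.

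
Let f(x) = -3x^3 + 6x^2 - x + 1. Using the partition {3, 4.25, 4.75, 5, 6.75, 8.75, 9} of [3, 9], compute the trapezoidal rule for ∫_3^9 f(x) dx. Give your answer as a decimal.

-3622.546875

Subinterval widths: 1.25, 0.5, 0.25, 1.75, 2, 0.25.
f(3) = -29, f(4.25) = -125.171875, f(4.75) = -189.890625, f(5) = -229, f(6.75) = -655.015625, f(8.75) = -1558.140625, f(9) = -1709.
On each subinterval the trapezoid contributes (Δx_i/2)·[f(x_{i-1}) + f(x_i)].
Sum = -3622.546875.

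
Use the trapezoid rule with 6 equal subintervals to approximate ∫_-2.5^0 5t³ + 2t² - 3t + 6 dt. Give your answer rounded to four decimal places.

Δt = (0 − (-2.5))/6 = 5/12.
f(-2.5) = -52.125, f(-25/12) = -41957/1728, f(-5/3) = -178/27, f(-1.25) = 3.109375, f(-5/6) = 1511/216, f(-5/12) = 12503/1728, f(0) = 6.
T_6 = (Δt/2)·[f(t_0) + 2f(t_1) + ... + 2f(t_{5}) + f(t_6)].
Sum ≈ -15.2481.

-15.2481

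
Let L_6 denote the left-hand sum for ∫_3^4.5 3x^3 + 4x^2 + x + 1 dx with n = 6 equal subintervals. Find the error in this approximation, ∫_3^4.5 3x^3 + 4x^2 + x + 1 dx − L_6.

29.26953125

Exact integral: ∫_3^4.5 f(x) dx = 339.421875.
L_6 = 310.15234375.
Error = 339.421875 − 310.15234375 = 29.26953125.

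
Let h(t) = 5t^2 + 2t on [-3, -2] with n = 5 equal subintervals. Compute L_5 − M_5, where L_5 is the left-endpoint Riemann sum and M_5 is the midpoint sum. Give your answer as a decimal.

2.35

L_5 = 29.
M_5 = 26.65.
L_5 − M_5 = 2.35.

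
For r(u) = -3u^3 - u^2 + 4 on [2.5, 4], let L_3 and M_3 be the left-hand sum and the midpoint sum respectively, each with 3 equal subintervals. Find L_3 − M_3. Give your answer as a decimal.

L_3 = -136.
M_3 = -171.8828125.
L_3 − M_3 = 35.8828125.

35.8828125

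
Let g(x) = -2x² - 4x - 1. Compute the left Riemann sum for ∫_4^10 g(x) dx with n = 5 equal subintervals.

Δx = (10 − 4)/5 = 1.2.
Left endpoints: 4, 5.2, 6.4, 7.6, 8.8.
g(4) = -49, g(5.2) = -75.88, g(6.4) = -108.52, g(7.6) = -146.92, g(8.8) = -191.08.
Sum = Δx · [g(4) + g(5.2) + g(6.4) + g(7.6) + g(8.8)].
Sum = -685.68.

-685.68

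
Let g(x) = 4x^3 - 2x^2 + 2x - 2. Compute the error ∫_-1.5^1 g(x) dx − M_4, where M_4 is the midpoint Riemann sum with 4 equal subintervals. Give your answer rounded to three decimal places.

-0.407

Exact integral: ∫_-1.5^1 g(x) dx ≈ -13.22917.
M_4 ≈ -12.82227.
Error ≈ -13.22917 − (-12.82227) ≈ -0.407.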